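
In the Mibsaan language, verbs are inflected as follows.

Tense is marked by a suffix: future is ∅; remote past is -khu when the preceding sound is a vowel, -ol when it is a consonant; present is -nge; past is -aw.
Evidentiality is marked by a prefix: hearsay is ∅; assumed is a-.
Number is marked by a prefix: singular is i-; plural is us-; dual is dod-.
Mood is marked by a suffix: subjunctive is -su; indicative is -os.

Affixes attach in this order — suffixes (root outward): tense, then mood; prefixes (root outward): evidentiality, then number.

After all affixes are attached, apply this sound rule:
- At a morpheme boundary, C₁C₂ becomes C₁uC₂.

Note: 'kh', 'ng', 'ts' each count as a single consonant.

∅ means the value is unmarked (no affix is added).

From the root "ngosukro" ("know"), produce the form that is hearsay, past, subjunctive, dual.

dodungosukroawusu

evidentiality = hearsay: zero marking, form stays ngosukro.
Attach number dual dod- → dodngosukro.
Attach tense past -aw → dodngosukroaw.
Attach mood subjunctive -su → dodngosukroawsu.
Apply epenthesis: dodngosukroawsu → dodungosukroawusu.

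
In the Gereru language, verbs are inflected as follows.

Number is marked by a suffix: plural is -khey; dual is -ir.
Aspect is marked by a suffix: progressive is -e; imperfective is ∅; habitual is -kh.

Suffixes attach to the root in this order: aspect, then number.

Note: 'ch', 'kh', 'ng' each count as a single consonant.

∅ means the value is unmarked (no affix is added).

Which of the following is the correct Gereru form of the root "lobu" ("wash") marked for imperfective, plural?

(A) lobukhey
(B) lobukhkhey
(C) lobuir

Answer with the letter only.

aspect = imperfective: zero marking, form stays lobu.
Attach number plural -khey → lobukhey.
So the correct form is lobukhey, option (A).
(C) lobuir is wrong: it uses dual instead of plural for number.
(B) lobukhkhey is wrong: it uses habitual instead of imperfective for aspect.

A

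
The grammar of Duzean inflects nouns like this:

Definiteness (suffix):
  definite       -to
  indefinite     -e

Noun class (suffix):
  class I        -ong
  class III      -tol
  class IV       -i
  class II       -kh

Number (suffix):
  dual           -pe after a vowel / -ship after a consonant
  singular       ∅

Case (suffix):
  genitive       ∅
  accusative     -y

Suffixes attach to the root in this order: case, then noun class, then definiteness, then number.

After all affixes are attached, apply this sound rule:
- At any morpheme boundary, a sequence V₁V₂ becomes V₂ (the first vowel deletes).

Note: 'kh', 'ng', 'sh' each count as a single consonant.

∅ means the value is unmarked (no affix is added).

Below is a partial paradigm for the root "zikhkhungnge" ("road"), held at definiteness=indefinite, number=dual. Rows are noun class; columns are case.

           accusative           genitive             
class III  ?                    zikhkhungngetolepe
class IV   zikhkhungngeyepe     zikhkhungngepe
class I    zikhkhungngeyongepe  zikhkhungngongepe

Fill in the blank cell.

Attach case accusative -y → zikhkhungngey.
Attach noun class class III -tol → zikhkhungngeytol.
Attach definiteness indefinite -e → zikhkhungngeytole.
Attach number dual -pe (after vowel 'e') → zikhkhungngeytolepe.
Vowel deletion: no change.

zikhkhungngeytolepe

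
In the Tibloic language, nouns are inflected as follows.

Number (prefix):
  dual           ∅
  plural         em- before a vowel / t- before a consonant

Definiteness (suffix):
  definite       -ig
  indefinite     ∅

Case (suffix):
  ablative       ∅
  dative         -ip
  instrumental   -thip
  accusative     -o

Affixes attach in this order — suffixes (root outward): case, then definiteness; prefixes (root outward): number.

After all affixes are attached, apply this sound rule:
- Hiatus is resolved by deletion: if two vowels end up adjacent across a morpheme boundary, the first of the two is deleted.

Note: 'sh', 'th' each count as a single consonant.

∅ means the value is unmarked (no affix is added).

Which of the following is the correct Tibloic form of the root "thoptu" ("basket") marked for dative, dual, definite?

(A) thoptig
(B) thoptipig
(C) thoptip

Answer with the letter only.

number = dual: zero marking, form stays thoptu.
Attach case dative -ip → thoptuip.
Attach definiteness definite -ig → thoptuipig.
Apply vowel deletion: thoptuipig → thoptipig.
So the correct form is thoptipig, option (B).
(A) thoptig is wrong: it uses ablative instead of dative for case.
(C) thoptip is wrong: it uses indefinite instead of definite for definiteness.

B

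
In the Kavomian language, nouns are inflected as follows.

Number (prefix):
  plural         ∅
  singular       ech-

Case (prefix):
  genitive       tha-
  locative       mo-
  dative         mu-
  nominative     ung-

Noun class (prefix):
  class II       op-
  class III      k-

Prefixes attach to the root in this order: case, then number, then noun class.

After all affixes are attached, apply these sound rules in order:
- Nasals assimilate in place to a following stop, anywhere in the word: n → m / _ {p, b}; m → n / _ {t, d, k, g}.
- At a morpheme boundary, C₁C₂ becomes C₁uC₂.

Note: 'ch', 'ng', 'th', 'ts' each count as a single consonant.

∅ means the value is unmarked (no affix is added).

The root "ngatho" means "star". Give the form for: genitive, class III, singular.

Attach case genitive tha- → thangatho.
Attach number singular ech- → echthangatho.
Attach noun class class III k- → kechthangatho.
Nasal assimilation: no change.
Apply epenthesis: kechthangatho → kechuthangatho.

kechuthangatho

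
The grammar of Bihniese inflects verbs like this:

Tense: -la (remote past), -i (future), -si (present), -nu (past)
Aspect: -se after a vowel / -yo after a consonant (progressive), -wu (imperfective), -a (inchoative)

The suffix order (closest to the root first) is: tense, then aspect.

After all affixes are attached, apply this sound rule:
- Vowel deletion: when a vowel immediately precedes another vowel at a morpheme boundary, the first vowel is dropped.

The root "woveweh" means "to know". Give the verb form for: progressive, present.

wovewehsise

Attach tense present -si → wovewehsi.
Attach aspect progressive -se (after vowel 'i') → wovewehsise.
Vowel deletion: no change.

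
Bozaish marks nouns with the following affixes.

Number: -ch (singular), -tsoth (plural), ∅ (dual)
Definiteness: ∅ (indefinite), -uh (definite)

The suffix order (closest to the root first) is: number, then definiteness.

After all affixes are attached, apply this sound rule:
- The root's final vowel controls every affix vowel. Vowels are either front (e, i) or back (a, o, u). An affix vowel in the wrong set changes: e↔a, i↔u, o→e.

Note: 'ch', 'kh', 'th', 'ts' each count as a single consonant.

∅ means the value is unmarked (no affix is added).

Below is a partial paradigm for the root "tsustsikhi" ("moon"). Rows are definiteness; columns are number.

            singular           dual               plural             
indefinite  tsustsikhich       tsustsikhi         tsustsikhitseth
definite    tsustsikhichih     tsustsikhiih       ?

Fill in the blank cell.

tsustsikhitsethih

Attach number plural -tsoth → tsustsikhitsoth.
Attach definiteness definite -uh → tsustsikhitsothuh.
Apply vowel harmony: tsustsikhitsothuh → tsustsikhitsethih.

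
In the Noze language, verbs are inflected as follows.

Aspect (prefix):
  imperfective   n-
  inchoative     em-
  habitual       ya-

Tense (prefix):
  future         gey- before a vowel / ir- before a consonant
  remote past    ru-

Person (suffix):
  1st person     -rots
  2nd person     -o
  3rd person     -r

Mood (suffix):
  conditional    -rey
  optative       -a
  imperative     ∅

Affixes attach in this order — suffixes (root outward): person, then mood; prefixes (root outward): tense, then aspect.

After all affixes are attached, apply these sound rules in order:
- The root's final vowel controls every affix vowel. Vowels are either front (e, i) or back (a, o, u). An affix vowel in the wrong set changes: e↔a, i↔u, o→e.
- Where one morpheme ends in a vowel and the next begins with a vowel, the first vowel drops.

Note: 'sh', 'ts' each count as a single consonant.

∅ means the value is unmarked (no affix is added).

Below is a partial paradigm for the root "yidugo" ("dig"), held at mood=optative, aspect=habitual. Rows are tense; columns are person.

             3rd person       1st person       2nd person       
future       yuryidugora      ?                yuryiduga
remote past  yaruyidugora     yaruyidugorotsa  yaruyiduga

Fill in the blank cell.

yuryidugorotsa

Attach tense future ir- (before consonant 'y') → iryidugo.
Attach person 1st person -rots → iryidugorots.
Attach mood optative -a → iryidugorotsa.
Attach aspect habitual ya- → yairyidugorotsa.
Apply vowel harmony: yairyidugorotsa → yauryidugorotsa.
Apply vowel deletion: yauryidugorotsa → yuryidugorotsa.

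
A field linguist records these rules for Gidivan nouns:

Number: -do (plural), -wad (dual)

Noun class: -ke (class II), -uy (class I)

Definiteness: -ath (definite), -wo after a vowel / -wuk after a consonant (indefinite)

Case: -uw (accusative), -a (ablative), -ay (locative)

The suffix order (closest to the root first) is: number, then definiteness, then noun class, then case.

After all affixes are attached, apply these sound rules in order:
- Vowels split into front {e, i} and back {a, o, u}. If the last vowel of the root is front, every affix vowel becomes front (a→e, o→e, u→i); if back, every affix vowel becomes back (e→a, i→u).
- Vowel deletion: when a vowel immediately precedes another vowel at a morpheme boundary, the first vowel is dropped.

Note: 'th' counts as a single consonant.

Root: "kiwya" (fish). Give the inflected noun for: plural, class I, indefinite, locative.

kiwyadowuyay

Attach number plural -do → kiwyado.
Attach definiteness indefinite -wo (after vowel 'o') → kiwyadowo.
Attach noun class class I -uy → kiwyadowouy.
Attach case locative -ay → kiwyadowouyay.
Vowel harmony: no change.
Apply vowel deletion: kiwyadowouyay → kiwyadowuyay.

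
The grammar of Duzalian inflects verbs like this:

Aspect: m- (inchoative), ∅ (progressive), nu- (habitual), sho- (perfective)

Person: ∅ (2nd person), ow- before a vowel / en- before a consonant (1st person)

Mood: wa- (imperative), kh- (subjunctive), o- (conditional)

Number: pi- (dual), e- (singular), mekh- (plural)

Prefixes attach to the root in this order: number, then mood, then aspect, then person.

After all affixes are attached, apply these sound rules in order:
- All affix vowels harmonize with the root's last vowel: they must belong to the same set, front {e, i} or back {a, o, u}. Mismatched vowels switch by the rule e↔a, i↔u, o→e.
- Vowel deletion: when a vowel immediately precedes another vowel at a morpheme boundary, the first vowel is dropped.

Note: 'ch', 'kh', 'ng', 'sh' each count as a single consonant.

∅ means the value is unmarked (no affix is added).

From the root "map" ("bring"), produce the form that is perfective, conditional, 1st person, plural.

anshomakhmap

Attach number plural mekh- → mekhmap.
Attach mood conditional o- → omekhmap.
Attach aspect perfective sho- → shoomekhmap.
Attach person 1st person en- (before consonant 'sh') → enshoomekhmap.
Apply vowel harmony: enshoomekhmap → anshoomakhmap.
Apply vowel deletion: anshoomakhmap → anshomakhmap.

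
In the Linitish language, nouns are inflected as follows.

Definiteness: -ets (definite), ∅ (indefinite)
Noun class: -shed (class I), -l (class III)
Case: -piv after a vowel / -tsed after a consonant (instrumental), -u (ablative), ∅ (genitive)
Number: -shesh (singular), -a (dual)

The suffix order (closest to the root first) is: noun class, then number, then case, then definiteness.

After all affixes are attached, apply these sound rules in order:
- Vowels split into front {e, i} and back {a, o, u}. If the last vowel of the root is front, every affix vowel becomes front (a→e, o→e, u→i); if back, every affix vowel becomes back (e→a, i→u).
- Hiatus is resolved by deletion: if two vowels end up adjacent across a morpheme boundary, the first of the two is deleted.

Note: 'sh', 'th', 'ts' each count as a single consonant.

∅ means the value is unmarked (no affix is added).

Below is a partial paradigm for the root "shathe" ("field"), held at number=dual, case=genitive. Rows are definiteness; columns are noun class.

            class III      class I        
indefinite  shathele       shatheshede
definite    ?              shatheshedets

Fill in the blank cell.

shathelets

Attach noun class class III -l → shathel.
Attach number dual -a → shathela.
case = genitive: zero marking, form stays shathela.
Attach definiteness definite -ets → shathelaets.
Apply vowel harmony: shathelaets → shatheleets.
Apply vowel deletion: shatheleets → shathelets.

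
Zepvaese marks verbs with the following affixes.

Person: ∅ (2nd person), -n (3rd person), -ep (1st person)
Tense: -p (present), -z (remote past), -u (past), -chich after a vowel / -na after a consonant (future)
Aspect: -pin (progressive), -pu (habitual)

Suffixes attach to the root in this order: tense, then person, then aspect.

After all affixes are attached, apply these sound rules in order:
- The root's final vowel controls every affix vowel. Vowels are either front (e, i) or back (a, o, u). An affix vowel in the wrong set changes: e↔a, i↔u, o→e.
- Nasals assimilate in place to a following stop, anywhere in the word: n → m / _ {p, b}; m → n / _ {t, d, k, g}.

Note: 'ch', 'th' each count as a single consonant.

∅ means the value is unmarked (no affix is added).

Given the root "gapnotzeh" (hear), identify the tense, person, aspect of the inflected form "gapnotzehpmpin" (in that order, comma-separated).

Segment: gapnotzeh-p-n-pin.
tense: -p → present.
person: -n → 3rd person.
aspect: -pin → progressive.

present, 3rd person, progressive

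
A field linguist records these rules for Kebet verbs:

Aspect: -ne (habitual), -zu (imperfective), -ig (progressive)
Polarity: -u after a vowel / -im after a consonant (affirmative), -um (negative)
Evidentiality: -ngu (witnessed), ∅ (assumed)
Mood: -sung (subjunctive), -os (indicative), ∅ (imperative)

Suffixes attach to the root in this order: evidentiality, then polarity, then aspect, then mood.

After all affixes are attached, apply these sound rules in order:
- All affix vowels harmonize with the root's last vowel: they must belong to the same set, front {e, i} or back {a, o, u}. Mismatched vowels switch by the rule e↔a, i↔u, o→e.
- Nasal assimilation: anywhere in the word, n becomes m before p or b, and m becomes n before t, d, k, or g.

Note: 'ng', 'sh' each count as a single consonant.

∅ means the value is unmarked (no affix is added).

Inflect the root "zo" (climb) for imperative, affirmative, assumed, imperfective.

zouzu

evidentiality = assumed: zero marking, form stays zo.
Attach polarity affirmative -u (after vowel 'o') → zou.
Attach aspect imperfective -zu → zouzu.
mood = imperative: zero marking, form stays zouzu.
Vowel harmony: no change.
Nasal assimilation: no change.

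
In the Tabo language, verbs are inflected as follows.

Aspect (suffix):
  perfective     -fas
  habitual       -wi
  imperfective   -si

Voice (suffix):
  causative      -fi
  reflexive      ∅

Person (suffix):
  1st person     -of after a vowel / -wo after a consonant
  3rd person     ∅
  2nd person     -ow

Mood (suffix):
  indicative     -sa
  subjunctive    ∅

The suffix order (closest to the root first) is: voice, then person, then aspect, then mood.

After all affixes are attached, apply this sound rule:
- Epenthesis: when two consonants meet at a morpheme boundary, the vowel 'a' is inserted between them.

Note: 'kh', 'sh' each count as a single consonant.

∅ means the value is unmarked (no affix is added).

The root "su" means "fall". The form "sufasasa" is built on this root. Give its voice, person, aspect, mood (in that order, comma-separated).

reflexive, 3rd person, perfective, indicative

Segment: su-fas-sa.
voice: ∅ → reflexive.
person: ∅ → 3rd person.
aspect: -fas → perfective.
mood: -sa → indicative.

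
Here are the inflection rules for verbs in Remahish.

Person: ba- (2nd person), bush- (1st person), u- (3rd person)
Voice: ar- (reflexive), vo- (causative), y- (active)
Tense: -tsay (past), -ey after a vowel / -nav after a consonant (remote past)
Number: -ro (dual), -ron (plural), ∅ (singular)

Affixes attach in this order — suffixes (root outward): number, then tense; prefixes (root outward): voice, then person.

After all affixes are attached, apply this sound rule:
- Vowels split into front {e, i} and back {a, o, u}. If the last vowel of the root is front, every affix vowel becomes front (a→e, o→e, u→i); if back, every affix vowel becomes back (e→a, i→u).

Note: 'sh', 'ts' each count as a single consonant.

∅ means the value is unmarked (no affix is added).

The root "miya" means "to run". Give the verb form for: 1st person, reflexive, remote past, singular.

busharmiyaay

Attach voice reflexive ar- → armiya.
number = singular: zero marking, form stays armiya.
Attach tense remote past -ey (after vowel 'a') → armiyaey.
Attach person 1st person bush- → busharmiyaey.
Apply vowel harmony: busharmiyaey → busharmiyaay.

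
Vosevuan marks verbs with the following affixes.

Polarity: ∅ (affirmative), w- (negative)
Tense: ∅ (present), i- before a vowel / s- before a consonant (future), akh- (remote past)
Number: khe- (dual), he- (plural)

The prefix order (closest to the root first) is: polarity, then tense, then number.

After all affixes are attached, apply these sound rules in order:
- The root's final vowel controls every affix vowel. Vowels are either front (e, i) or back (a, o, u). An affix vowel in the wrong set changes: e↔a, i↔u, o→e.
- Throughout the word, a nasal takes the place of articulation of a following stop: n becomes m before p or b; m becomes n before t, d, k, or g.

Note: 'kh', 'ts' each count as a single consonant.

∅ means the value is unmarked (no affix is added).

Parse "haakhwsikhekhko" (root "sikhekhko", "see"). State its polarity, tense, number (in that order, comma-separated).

negative, remote past, plural

Segment: he-akh-w-sikhekhko.
polarity: w- → negative.
tense: akh- → remote past.
number: he- → plural.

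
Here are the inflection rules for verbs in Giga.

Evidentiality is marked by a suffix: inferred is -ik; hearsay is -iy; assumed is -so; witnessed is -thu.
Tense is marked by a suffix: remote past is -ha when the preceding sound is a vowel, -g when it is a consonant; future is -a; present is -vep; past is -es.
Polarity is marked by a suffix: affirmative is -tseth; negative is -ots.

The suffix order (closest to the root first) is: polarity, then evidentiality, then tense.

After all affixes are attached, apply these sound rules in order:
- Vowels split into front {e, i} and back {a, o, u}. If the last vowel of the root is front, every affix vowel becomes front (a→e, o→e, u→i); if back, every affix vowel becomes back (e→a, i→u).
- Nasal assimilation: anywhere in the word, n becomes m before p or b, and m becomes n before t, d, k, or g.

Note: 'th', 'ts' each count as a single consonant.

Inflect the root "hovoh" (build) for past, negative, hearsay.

Attach polarity negative -ots → hovohots.
Attach evidentiality hearsay -iy → hovohotsiy.
Attach tense past -es → hovohotsiyes.
Apply vowel harmony: hovohotsiyes → hovohotsuyas.
Nasal assimilation: no change.

hovohotsuyas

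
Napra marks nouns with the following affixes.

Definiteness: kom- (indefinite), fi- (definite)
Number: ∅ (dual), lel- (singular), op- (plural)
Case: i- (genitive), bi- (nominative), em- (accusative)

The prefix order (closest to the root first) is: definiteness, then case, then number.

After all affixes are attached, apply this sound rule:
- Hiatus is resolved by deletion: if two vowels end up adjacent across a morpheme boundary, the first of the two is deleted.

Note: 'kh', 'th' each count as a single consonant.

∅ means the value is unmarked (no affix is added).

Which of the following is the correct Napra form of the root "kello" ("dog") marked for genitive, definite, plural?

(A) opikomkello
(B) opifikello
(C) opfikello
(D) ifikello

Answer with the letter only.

B

Attach definiteness definite fi- → fikello.
Attach case genitive i- → ifikello.
Attach number plural op- → opifikello.
Vowel deletion: no change.
So the correct form is opifikello, option (B).
(D) ifikello is wrong: it uses dual instead of plural for number.
(C) opfikello is wrong: it has the affixes in the wrong order.
(A) opikomkello is wrong: it uses indefinite instead of definite for definiteness.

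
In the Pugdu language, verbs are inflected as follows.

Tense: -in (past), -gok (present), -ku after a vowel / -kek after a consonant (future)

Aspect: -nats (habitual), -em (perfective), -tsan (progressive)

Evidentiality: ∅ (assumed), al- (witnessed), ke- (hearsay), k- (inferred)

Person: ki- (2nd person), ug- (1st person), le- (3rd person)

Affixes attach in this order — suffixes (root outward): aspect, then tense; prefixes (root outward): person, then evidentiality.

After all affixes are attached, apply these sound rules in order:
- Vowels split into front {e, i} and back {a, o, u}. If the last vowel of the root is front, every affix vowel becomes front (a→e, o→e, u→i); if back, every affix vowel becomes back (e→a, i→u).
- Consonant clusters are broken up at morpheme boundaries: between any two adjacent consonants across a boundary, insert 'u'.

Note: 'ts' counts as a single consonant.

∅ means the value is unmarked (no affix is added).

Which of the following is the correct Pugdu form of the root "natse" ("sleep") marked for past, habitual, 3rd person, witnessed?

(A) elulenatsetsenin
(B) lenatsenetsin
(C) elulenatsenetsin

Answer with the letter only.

C

Attach person 3rd person le- → lenatse.
Attach evidentiality witnessed al- → allenatse.
Attach aspect habitual -nats → allenatsenats.
Attach tense past -in → allenatsenatsin.
Apply vowel harmony: allenatsenatsin → ellenatsenetsin.
Apply epenthesis: ellenatsenetsin → elulenatsenetsin.
So the correct form is elulenatsenetsin, option (C).
(A) elulenatsetsenin is wrong: it uses progressive instead of habitual for aspect.
(B) lenatsenetsin is wrong: it uses assumed instead of witnessed for evidentiality.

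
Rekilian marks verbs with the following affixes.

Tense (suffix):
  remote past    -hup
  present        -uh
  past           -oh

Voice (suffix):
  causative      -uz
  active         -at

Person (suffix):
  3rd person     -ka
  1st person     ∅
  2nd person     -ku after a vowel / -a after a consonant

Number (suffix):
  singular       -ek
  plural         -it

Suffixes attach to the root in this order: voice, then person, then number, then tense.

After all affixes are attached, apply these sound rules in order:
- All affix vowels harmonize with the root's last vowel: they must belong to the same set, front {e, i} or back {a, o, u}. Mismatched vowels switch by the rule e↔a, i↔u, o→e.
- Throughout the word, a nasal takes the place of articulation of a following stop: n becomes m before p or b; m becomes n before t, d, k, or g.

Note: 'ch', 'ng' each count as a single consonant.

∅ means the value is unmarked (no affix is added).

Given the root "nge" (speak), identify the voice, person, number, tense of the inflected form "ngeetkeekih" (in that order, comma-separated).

active, 3rd person, singular, present

Segment: nge-at-ka-ek-uh.
voice: -at → active.
person: -ka → 3rd person.
number: -ek → singular.
tense: -uh → present.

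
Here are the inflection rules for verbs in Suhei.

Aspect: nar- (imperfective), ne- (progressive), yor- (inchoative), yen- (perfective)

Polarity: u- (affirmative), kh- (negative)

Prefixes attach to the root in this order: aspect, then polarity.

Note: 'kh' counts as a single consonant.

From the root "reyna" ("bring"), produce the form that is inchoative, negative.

khyorreyna

Attach aspect inchoative yor- → yorreyna.
Attach polarity negative kh- → khyorreyna.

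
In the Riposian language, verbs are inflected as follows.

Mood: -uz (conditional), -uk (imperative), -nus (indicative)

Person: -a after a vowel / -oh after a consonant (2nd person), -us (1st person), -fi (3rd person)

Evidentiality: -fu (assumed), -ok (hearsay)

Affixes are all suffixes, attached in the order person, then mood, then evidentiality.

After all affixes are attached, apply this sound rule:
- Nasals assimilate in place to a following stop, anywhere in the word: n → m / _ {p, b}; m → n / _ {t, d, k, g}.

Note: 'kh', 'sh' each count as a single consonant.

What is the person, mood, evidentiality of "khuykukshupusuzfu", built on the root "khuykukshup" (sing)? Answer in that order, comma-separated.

Segment: khuykukshup-us-uz-fu.
person: -us → 1st person.
mood: -uz → conditional.
evidentiality: -fu → assumed.

1st person, conditional, assumed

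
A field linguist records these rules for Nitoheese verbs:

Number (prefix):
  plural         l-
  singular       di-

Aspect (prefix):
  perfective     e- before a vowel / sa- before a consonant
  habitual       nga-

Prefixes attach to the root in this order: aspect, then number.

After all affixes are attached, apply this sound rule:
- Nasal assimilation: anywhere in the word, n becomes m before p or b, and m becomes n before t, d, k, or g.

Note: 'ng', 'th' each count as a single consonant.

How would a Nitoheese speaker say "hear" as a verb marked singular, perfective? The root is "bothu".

Attach aspect perfective sa- (before consonant 'b') → sabothu.
Attach number singular di- → disabothu.
Nasal assimilation: no change.

disabothu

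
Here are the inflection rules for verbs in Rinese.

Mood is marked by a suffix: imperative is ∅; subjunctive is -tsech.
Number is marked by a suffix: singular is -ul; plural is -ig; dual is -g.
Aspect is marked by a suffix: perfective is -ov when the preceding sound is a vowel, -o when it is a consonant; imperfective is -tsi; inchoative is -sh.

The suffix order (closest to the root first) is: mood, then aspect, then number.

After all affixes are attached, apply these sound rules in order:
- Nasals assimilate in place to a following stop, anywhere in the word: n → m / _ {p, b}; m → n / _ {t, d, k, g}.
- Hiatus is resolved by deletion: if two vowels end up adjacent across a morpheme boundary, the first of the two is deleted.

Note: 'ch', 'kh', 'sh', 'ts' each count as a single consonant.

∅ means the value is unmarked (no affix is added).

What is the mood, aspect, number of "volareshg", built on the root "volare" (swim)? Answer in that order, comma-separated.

imperative, inchoative, dual

Segment: volare-sh-g.
mood: ∅ → imperative.
aspect: -sh → inchoative.
number: -g → dual.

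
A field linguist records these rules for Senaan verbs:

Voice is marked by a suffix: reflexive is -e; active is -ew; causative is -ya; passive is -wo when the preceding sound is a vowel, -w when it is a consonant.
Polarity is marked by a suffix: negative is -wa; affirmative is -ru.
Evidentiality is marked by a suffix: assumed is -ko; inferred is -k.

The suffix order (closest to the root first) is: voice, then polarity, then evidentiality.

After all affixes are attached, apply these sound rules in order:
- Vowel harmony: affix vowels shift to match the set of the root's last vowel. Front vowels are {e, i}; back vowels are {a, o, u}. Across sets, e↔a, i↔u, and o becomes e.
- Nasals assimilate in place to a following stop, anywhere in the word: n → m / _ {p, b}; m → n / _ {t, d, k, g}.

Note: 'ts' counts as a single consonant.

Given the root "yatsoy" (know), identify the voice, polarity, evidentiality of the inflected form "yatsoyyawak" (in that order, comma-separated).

causative, negative, inferred

Segment: yatsoy-ya-wa-k.
voice: -ya → causative.
polarity: -wa → negative.
evidentiality: -k → inferred.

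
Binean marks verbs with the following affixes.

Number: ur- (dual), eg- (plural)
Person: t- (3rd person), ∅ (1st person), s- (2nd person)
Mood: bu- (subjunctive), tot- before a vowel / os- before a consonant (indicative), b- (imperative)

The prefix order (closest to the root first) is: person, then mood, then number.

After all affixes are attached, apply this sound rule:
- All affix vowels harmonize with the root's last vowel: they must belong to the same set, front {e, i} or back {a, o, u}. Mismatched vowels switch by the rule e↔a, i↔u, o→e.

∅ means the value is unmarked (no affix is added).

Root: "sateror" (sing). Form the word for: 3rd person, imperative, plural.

agbtsateror

Attach person 3rd person t- → tsateror.
Attach mood imperative b- → btsateror.
Attach number plural eg- → egbtsateror.
Apply vowel harmony: egbtsateror → agbtsateror.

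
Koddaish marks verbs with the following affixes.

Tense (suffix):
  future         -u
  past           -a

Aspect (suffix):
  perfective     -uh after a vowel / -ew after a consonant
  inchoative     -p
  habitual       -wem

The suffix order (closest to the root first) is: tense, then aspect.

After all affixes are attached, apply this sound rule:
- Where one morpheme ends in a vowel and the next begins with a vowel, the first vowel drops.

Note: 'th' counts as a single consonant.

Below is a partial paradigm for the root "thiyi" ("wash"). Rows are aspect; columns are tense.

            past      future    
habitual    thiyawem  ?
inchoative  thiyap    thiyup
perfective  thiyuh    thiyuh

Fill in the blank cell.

thiyuwem

Attach tense future -u → thiyiu.
Attach aspect habitual -wem → thiyiuwem.
Apply vowel deletion: thiyiuwem → thiyuwem.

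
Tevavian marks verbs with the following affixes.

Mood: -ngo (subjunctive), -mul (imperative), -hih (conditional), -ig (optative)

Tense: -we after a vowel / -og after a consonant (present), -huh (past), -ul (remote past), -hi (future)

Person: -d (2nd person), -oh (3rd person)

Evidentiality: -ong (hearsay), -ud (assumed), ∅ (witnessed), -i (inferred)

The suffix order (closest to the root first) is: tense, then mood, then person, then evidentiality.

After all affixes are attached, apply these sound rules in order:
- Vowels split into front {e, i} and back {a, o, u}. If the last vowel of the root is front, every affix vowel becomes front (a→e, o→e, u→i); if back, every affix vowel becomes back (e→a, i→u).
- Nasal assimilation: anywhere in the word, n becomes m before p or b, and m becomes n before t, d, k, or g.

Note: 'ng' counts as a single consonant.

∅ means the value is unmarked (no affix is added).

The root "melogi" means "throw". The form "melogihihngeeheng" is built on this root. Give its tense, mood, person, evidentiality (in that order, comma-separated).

Segment: melogi-huh-ngo-oh-ong.
tense: -huh → past.
mood: -ngo → subjunctive.
person: -oh → 3rd person.
evidentiality: -ong → hearsay.

past, subjunctive, 3rd person, hearsay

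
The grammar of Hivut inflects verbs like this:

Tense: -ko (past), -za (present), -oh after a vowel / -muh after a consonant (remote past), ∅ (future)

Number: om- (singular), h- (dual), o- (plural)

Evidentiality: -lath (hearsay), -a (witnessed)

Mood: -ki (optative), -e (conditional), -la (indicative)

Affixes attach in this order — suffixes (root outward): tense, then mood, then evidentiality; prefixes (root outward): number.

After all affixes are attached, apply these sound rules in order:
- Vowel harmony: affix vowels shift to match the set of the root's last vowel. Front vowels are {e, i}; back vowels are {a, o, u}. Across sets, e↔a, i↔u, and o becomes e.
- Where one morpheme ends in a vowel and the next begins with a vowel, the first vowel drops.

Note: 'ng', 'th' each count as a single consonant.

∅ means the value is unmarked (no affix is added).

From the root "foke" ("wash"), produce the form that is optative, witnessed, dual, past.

hfokekeke

Attach tense past -ko → fokeko.
Attach mood optative -ki → fokekoki.
Attach number dual h- → hfokekoki.
Attach evidentiality witnessed -a → hfokekokia.
Apply vowel harmony: hfokekokia → hfokekekie.
Apply vowel deletion: hfokekekie → hfokekeke.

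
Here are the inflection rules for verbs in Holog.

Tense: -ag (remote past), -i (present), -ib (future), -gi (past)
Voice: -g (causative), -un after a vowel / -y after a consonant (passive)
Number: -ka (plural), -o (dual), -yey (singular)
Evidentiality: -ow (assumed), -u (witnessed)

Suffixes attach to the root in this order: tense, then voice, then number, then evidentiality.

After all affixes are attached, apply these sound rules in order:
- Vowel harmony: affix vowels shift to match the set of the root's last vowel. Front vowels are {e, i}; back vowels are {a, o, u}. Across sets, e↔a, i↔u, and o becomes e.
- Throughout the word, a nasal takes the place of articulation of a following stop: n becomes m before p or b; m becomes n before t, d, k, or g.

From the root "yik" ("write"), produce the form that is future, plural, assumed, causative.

yikibgkeew

Attach tense future -ib → yikib.
Attach voice causative -g → yikibg.
Attach number plural -ka → yikibgka.
Attach evidentiality assumed -ow → yikibgkaow.
Apply vowel harmony: yikibgkaow → yikibgkeew.
Nasal assimilation: no change.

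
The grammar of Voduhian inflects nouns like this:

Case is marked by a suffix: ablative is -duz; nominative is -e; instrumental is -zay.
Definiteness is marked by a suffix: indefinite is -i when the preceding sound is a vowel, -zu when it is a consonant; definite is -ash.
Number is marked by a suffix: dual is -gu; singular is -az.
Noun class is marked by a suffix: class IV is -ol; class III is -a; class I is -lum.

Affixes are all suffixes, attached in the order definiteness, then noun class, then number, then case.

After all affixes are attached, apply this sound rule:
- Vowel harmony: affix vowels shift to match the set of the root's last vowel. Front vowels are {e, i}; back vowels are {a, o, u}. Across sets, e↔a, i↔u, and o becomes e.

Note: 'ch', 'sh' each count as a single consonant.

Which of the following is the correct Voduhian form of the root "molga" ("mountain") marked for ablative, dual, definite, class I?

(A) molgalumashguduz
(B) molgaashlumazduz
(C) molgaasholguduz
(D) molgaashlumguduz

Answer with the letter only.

Attach definiteness definite -ash → molgaash.
Attach noun class class I -lum → molgaashlum.
Attach number dual -gu → molgaashlumgu.
Attach case ablative -duz → molgaashlumguduz.
Vowel harmony: no change.
So the correct form is molgaashlumguduz, option (D).
(C) molgaasholguduz is wrong: it uses class IV instead of class I for noun class.
(B) molgaashlumazduz is wrong: it uses singular instead of dual for number.
(A) molgalumashguduz is wrong: it has the affixes in the wrong order.

D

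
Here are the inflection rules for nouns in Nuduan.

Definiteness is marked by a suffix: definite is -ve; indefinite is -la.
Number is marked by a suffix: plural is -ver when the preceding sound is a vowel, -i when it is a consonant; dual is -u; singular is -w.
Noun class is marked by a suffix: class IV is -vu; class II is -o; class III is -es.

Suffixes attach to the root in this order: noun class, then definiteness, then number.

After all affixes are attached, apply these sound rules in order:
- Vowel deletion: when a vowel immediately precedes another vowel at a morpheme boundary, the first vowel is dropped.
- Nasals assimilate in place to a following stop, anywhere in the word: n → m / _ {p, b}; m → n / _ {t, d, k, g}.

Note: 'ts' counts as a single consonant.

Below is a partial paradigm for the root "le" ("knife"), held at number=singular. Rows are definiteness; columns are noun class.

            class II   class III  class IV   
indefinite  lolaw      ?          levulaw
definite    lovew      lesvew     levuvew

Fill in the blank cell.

Attach noun class class III -es → lees.
Attach definiteness indefinite -la → leesla.
Attach number singular -w → leeslaw.
Apply vowel deletion: leeslaw → leslaw.
Nasal assimilation: no change.

leslaw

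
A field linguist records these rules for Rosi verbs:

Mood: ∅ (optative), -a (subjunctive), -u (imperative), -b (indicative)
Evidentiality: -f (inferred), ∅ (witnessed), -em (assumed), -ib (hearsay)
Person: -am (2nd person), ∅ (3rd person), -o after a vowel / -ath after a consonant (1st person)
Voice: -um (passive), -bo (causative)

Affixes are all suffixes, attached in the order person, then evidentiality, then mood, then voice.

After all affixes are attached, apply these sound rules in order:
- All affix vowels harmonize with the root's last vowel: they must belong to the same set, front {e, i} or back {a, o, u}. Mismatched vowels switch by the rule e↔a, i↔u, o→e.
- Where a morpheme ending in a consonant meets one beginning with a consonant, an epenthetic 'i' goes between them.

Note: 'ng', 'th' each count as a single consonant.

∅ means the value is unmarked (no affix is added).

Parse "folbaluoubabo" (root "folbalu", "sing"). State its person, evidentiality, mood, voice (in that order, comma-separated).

1st person, hearsay, subjunctive, causative

Segment: folbalu-o-ib-a-bo.
person: -o/ath → 1st person.
evidentiality: -ib → hearsay.
mood: -a → subjunctive.
voice: -bo → causative.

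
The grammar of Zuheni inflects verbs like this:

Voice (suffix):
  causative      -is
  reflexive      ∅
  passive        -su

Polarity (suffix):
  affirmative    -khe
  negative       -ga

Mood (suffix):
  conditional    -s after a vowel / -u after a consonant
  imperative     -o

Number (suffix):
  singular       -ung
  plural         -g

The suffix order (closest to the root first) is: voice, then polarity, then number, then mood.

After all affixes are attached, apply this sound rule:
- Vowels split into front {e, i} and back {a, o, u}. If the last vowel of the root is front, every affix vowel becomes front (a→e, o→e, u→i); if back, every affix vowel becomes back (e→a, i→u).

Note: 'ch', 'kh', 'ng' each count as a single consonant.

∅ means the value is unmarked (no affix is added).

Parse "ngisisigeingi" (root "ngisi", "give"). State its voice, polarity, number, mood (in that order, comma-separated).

passive, negative, singular, conditional

Segment: ngisi-su-ga-ung-u.
voice: -su → passive.
polarity: -ga → negative.
number: -ung → singular.
mood: -s/u → conditional.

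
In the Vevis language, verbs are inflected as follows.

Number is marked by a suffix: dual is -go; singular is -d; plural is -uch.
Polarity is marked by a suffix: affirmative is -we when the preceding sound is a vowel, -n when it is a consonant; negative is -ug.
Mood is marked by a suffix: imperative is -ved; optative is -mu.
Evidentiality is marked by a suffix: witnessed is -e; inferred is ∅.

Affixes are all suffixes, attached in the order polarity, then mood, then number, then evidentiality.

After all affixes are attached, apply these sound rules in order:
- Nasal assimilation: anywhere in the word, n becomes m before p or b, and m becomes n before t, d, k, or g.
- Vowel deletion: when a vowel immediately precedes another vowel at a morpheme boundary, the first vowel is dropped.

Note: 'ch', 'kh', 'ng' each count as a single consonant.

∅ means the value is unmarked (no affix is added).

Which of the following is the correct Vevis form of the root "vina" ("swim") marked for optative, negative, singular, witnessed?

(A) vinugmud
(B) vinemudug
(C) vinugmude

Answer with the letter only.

C

Attach polarity negative -ug → vinaug.
Attach mood optative -mu → vinaugmu.
Attach number singular -d → vinaugmud.
Attach evidentiality witnessed -e → vinaugmude.
Nasal assimilation: no change.
Apply vowel deletion: vinaugmude → vinugmude.
So the correct form is vinugmude, option (C).
(A) vinugmud is wrong: it uses inferred instead of witnessed for evidentiality.
(B) vinemudug is wrong: it has the affixes in the wrong order.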